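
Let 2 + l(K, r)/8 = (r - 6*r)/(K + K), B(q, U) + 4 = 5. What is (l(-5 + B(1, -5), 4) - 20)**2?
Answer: 256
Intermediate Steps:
B(q, U) = 1 (B(q, U) = -4 + 5 = 1)
l(K, r) = -16 - 20*r/K (l(K, r) = -16 + 8*((r - 6*r)/(K + K)) = -16 + 8*((-5*r)/((2*K))) = -16 + 8*((-5*r)*(1/(2*K))) = -16 + 8*(-5*r/(2*K)) = -16 - 20*r/K)
(l(-5 + B(1, -5), 4) - 20)**2 = ((-16 - 20*4/(-5 + 1)) - 20)**2 = ((-16 - 20*4/(-4)) - 20)**2 = ((-16 - 20*4*(-1/4)) - 20)**2 = ((-16 + 20) - 20)**2 = (4 - 20)**2 = (-16)**2 = 256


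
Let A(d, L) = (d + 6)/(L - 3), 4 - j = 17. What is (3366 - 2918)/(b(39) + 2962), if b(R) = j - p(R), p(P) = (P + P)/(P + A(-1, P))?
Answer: 631232/4152333 ≈ 0.15202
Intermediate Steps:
j = -13 (j = 4 - 1*17 = 4 - 17 = -13)
A(d, L) = (6 + d)/(-3 + L)
p(P) = 2*P/(P + 5/(-3 + P)) (p(P) = (P + P)/(P + (6 - 1)/(-3 + P)) = (2*P)/(P + 5/(-3 + P)) = 2*P/(P + 5/(-3 + P)))
b(R) = -13 - 2*R*(-3 + R)/(5 + R*(-3 + R))
(3366 - 2918)/(b(39) + 2962) = (3366 - 2918)/(5*(-13 - 3*39*(-3 + 39))/(5 + 39*(-3 + 39)) + 2962) = 448/(5*(-13 - 3*39*36)/(5 + 39*36) + 2962) = 448/(5*(-13 - 4212)/(5 + 1404) + 2962) = 448/(5*(-4225)/1409 + 2962) = 448/(5*(1/1409)*(-4225) + 2962) = 448/(-21125/1409 + 2962) = 448/(4152333/1409) = 448*(1409/4152333) = 631232/4152333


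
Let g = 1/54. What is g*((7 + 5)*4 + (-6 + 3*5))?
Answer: 19/18 ≈ 1.0556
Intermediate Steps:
g = 1/54 ≈ 0.018519
g*((7 + 5)*4 + (-6 + 3*5)) = ((7 + 5)*4 + (-6 + 3*5))/54 = (12*4 + (-6 + 15))/54 = (48 + 9)/54 = (1/54)*57 = 19/18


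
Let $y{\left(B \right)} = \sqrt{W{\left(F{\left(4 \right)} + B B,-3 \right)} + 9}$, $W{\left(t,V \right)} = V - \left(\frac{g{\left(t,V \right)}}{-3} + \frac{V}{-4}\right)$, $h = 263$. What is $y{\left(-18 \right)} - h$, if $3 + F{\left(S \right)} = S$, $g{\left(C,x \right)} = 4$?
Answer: $-263 + \frac{\sqrt{237}}{6} \approx -260.43$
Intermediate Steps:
$F{\left(S \right)} = -3 + S$
$W{\left(t,V \right)} = \frac{4}{3} + \frac{5 V}{4}$ ($W{\left(t,V \right)} = V - \left(\frac{4}{-3} + \frac{V}{-4}\right) = V - \left(4 \left(- \frac{1}{3}\right) + V \left(- \frac{1}{4}\right)\right) = V - \left(- \frac{4}{3} - \frac{V}{4}\right) = V + \left(\frac{4}{3} + \frac{V}{4}\right) = \frac{4}{3} + \frac{5 V}{4}$)
$y{\left(B \right)} = \frac{\sqrt{237}}{6}$ ($y{\left(B \right)} = \sqrt{\left(\frac{4}{3} + \frac{5}{4} \left(-3\right)\right) + 9} = \sqrt{\left(\frac{4}{3} - \frac{15}{4}\right) + 9} = \sqrt{- \frac{29}{12} + 9} = \sqrt{\frac{79}{12}} = \frac{\sqrt{237}}{6}$)
$y{\left(-18 \right)} - h = \frac{\sqrt{237}}{6} - 263 = -263 + \frac{\sqrt{237}}{6}$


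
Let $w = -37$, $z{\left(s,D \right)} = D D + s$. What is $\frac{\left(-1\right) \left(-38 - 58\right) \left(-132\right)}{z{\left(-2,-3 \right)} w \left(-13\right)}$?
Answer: $- \frac{12672}{3367} \approx -3.7636$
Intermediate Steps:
$z{\left(s,D \right)} = s + D^{2}$ ($z{\left(s,D \right)} = D^{2} + s = s + D^{2}$)
$\frac{\left(-1\right) \left(-38 - 58\right) \left(-132\right)}{z{\left(-2,-3 \right)} w \left(-13\right)} = \frac{\left(-1\right) \left(-38 - 58\right) \left(-132\right)}{\left(-2 + \left(-3\right)^{2}\right) \left(-37\right) \left(-13\right)} = \frac{\left(-1\right) \left(\left(-96\right) \left(-132\right)\right)}{\left(-2 + 9\right) \left(-37\right) \left(-13\right)} = \frac{\left(-1\right) 12672}{7 \left(-37\right) \left(-13\right)} = - \frac{12672}{\left(-259\right) \left(-13\right)} = - \frac{12672}{3367}$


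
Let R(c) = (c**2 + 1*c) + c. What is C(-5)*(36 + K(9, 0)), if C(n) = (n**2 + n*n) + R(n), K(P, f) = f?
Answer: 2340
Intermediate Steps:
R(c) = c**2 + 2*c (R(c) = (c**2 + c) + c = (c + c**2) + c = c**2 + 2*c)
C(n) = 2*n**2 + n*(2 + n) (C(n) = (n**2 + n*n) + n*(2 + n) = (n**2 + n**2) + n*(2 + n) = 2*n**2 + n*(2 + n))
C(-5)*(36 + K(9, 0)) = (-5*(2 + 3*(-5)))*(36 + 0) = -5*(2 - 15)*36 = -5*(-13)*36 = 65*36 = 2340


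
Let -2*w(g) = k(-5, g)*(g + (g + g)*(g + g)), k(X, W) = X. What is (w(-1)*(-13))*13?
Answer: -2535/2 ≈ -1267.5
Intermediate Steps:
w(g) = 10*g² + 5*g/2 (w(g) = -(-5)*(g + (g + g)*(g + g))/2 = -(-5)*(g + (2*g)*(2*g))/2 = -(-5)*(g + 4*g²)/2 = -(-20*g² - 5*g)/2 = 10*g² + 5*g/2)
(w(-1)*(-13))*13 = (((5/2)*(-1)*(1 + 4*(-1)))*(-13))*13 = (((5/2)*(-1)*(1 - 4))*(-13))*13 = (((5/2)*(-1)*(-3))*(-13))*13 = ((15/2)*(-13))*13 = -195/2*13 = -2535/2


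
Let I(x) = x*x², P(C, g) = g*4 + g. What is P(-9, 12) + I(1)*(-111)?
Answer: -51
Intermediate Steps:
P(C, g) = 5*g (P(C, g) = 4*g + g = 5*g)
I(x) = x³
P(-9, 12) + I(1)*(-111) = 5*12 + 1³*(-111) = 60 + 1*(-111) = 60 - 111 = -51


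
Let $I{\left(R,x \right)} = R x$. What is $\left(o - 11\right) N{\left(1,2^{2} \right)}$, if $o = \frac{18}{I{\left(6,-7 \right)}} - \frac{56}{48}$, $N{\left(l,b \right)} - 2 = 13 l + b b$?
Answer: $- \frac{16399}{42} \approx -390.45$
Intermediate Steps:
$N{\left(l,b \right)} = 2 + b^{2} + 13 l$ ($N{\left(l,b \right)} = 2 + \left(13 l + b b\right) = 2 + \left(13 l + b^{2}\right) = 2 + \left(b^{2} + 13 l\right) = 2 + b^{2} + 13 l$)
$o = - \frac{67}{42}$ ($o = \frac{18}{6 \left(-7\right)} - \frac{56}{48} = \frac{18}{-42} - \frac{7}{6} = 18 \left(- \frac{1}{42}\right) - \frac{7}{6} = - \frac{3}{7} - \frac{7}{6} = - \frac{67}{42} \approx -1.5952$)
$\left(o - 11\right) N{\left(1,2^{2} \right)} = \left(- \frac{67}{42} - 11\right) \left(2 + \left(2^{2}\right)^{2} + 13 \cdot 1\right) = - \frac{529 \left(2 + 4^{2} + 13\right)}{42} = - \frac{529 \left(2 + 16 + 13\right)}{42} = \left(- \frac{529}{42}\right) 31 = - \frac{16399}{42}$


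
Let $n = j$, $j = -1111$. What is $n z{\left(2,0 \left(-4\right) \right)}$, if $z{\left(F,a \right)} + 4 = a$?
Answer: $4444$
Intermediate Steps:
$z{\left(F,a \right)} = -4 + a$
$n = -1111$
$n z{\left(2,0 \left(-4\right) \right)} = - 1111 \left(-4 + 0 \left(-4\right)\right) = - 1111 \left(-4 + 0\right) = \left(-1111\right) \left(-4\right) = 4444$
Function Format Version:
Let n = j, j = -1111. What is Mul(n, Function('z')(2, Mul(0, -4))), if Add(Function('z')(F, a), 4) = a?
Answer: 4444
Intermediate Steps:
Function('z')(F, a) = Add(-4, a)
n = -1111
Mul(n, Function('z')(2, Mul(0, -4))) = Mul(-1111, Add(-4, Mul(0, -4))) = Mul(-1111, Add(-4, 0)) = Mul(-1111, -4) = 4444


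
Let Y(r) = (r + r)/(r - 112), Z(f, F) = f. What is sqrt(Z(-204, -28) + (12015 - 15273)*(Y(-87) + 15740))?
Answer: 2*I*sqrt(507724150758)/199 ≈ 7161.3*I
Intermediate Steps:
Y(r) = 2*r/(-112 + r) (Y(r) = (2*r)/(-112 + r) = 2*r/(-112 + r))
sqrt(Z(-204, -28) + (12015 - 15273)*(Y(-87) + 15740)) = sqrt(-204 + (12015 - 15273)*(2*(-87)/(-112 - 87) + 15740)) = sqrt(-204 - 3258*(2*(-87)/(-199) + 15740)) = sqrt(-204 - 3258*(2*(-87)*(-1/199) + 15740)) = sqrt(-204 - 3258*(174/199 + 15740)) = sqrt(-204 - 3258*3132434/199) = sqrt(-204 - 10205469972/199) = sqrt(-10205510568/199) = 2*I*sqrt(507724150758)/199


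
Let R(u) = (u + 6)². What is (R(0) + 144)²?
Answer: 32400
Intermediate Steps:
R(u) = (6 + u)²
(R(0) + 144)² = ((6 + 0)² + 144)² = (6² + 144)² = (36 + 144)² = 180² = 32400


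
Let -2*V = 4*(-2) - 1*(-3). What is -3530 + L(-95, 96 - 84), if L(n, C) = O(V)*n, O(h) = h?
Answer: -7535/2 ≈ -3767.5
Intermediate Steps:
V = 5/2 (V = -(4*(-2) - 1*(-3))/2 = -(-8 + 3)/2 = -½*(-5) = 5/2 ≈ 2.5000)
L(n, C) = 5*n/2
-3530 + L(-95, 96 - 84) = -3530 + (5/2)*(-95) = -3530 - 475/2 = -7535/2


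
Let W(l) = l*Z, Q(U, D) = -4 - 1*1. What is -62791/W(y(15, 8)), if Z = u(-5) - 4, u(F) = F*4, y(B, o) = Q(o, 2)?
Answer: -62791/120 ≈ -523.26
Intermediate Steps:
Q(U, D) = -5 (Q(U, D) = -4 - 1 = -5)
y(B, o) = -5
u(F) = 4*F
Z = -24 (Z = 4*(-5) - 4 = -20 - 4 = -24)
W(l) = -24*l (W(l) = l*(-24) = -24*l)
-62791/W(y(15, 8)) = -62791/((-24*(-5))) = -62791/120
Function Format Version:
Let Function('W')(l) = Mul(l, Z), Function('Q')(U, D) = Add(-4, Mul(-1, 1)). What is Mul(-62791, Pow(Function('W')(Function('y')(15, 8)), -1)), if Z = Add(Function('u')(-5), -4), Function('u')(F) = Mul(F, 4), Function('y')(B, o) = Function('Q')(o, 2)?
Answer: Rational(-62791, 120) ≈ -523.26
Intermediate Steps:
Function('Q')(U, D) = -5 (Function('Q')(U, D) = Add(-4, -1) = -5)
Function('y')(B, o) = -5
Function('u')(F) = Mul(4, F)
Z = -24 (Z = Add(Mul(4, -5), -4) = Add(-20, -4) = -24)
Function('W')(l) = Mul(-24, l) (Function('W')(l) = Mul(l, -24) = Mul(-24, l))
Mul(-62791, Pow(Function('W')(Function('y')(15, 8)), -1)) = Mul(-62791, Pow(Mul(-24, -5), -1)) = Mul(-62791, Pow(120, -1)) = Mul(-62791, Rational(1, 120)) = Rational(-62791, 120)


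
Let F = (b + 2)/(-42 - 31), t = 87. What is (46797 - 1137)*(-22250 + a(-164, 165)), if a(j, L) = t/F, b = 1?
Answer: -1112597220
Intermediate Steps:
F = -3/73 (F = (1 + 2)/(-42 - 31) = 3/(-73) = 3*(-1/73) = -3/73 ≈ -0.041096)
a(j, L) = -2117 (a(j, L) = 87/(-3/73) = 87*(-73/3) = -2117)
(46797 - 1137)*(-22250 + a(-164, 165)) = (46797 - 1137)*(-22250 - 2117) = 45660*(-24367) = -1112597220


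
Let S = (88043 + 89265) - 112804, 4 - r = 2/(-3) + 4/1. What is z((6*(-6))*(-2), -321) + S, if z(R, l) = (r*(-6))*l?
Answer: 65788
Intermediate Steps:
r = ⅔ (r = 4 - (2/(-3) + 4/1) = 4 - (2*(-⅓) + 4*1) = 4 - (-⅔ + 4) = 4 - 1*10/3 = 4 - 10/3 = ⅔ ≈ 0.66667)
z(R, l) = -4*l (z(R, l) = ((⅔)*(-6))*l = -4*l)
S = 64504 (S = 177308 - 112804 = 64504)
z((6*(-6))*(-2), -321) + S = -4*(-321) + 64504 = 1284 + 64504 = 65788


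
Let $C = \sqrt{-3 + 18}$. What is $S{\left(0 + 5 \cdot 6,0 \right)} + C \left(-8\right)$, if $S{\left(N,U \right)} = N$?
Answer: $30 - 8 \sqrt{15} \approx -0.98387$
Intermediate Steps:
$C = \sqrt{15} \approx 3.873$
$S{\left(0 + 5 \cdot 6,0 \right)} + C \left(-8\right) = \left(0 + 5 \cdot 6\right) + \sqrt{15} \left(-8\right) = \left(0 + 30\right) - 8 \sqrt{15} = 30 - 8 \sqrt{15}$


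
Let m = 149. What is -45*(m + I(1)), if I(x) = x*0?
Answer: -6705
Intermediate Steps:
I(x) = 0
-45*(m + I(1)) = -45*(149 + 0) = -45*149 = -6705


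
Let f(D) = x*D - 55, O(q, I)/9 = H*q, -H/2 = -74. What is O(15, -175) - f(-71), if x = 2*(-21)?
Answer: 17053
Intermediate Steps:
H = 148 (H = -2*(-74) = 148)
x = -42
O(q, I) = 1332*q (O(q, I) = 9*(148*q) = 1332*q)
f(D) = -55 - 42*D (f(D) = -42*D - 55 = -55 - 42*D)
O(15, -175) - f(-71) = 1332*15 - (-55 - 42*(-71)) = 19980 - (-55 + 2982) = 19980 - 1*2927 = 19980 - 2927 = 17053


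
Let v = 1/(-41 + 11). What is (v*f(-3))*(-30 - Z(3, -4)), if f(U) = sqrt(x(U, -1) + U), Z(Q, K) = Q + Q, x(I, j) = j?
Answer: 12*I/5 ≈ 2.4*I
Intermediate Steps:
Z(Q, K) = 2*Q
f(U) = sqrt(-1 + U)
v = -1/30 (v = 1/(-30) = -1/30 ≈ -0.033333)
(v*f(-3))*(-30 - Z(3, -4)) = (-sqrt(-1 - 3)/30)*(-30 - 2*3) = (-I/15)*(-30 - 1*6) = (-I/15)*(-30 - 6) = -I/15*(-36) = 12*I/5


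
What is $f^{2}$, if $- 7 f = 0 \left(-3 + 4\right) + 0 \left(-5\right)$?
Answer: $0$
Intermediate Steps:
$f = 0$ ($f = - \frac{0 \left(-3 + 4\right) + 0 \left(-5\right)}{7} = - \frac{0 \cdot 1 + 0}{7} = - \frac{0 + 0}{7} = \left(- \frac{1}{7}\right) 0 = 0$)
$f^{2} = 0^{2} = 0$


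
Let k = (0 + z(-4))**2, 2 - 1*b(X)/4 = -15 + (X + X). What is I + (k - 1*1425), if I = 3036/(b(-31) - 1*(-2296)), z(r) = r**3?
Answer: 1744922/653 ≈ 2672.2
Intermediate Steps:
b(X) = 68 - 8*X (b(X) = 8 - 4*(-15 + (X + X)) = 8 - 4*(-15 + 2*X) = 8 + (60 - 8*X) = 68 - 8*X)
k = 4096 (k = (0 + (-4)**3)**2 = (0 - 64)**2 = (-64)**2 = 4096)
I = 759/653 (I = 3036/((68 - 8*(-31)) - 1*(-2296)) = 3036/((68 + 248) + 2296) = 3036/(316 + 2296) = 3036/2612 = 3036*(1/2612) = 759/653 ≈ 1.1623)
I + (k - 1*1425) = 759/653 + (4096 - 1*1425) = 759/653 + (4096 - 1425) = 759/653 + 2671 = 1744922/653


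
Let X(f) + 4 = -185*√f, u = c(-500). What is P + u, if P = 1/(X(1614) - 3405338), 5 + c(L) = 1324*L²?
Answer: 639729146199156017598/1932716482969 + 185*√1614/11596298897814 ≈ 3.3100e+8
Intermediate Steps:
c(L) = -5 + 1324*L²
u = 330999995 (u = -5 + 1324*(-500)² = -5 + 1324*250000 = -5 + 331000000 = 330999995)
X(f) = -4 - 185*√f
P = 1/(-3405342 - 185*√1614) (P = 1/((-4 - 185*√1614) - 3405338) = 1/(-3405342 - 185*√1614) ≈ -2.9302e-7)
P + u = (-567557/1932716482969 + 185*√1614/11596298897814) + 330999995 = 639729146199156017598/1932716482969 + 185*√1614/11596298897814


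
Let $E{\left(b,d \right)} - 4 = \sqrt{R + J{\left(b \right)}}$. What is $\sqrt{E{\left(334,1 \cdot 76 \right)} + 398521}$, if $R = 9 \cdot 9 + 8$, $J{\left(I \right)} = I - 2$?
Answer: $\sqrt{398525 + \sqrt{421}} \approx 631.3$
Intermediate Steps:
$J{\left(I \right)} = -2 + I$
$R = 89$ ($R = 81 + 8 = 89$)
$E{\left(b,d \right)} = 4 + \sqrt{87 + b}$ ($E{\left(b,d \right)} = 4 + \sqrt{89 + \left(-2 + b\right)} = 4 + \sqrt{87 + b}$)
$\sqrt{E{\left(334,1 \cdot 76 \right)} + 398521} = \sqrt{\left(4 + \sqrt{87 + 334}\right) + 398521} = \sqrt{\left(4 + \sqrt{421}\right) + 398521} = \sqrt{398525 + \sqrt{421}}$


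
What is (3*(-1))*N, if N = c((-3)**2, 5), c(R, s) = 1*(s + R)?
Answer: -42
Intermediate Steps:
c(R, s) = R + s (c(R, s) = 1*(R + s) = R + s)
N = 14 (N = (-3)**2 + 5 = 9 + 5 = 14)
(3*(-1))*N = (3*(-1))*14 = -3*14 = -42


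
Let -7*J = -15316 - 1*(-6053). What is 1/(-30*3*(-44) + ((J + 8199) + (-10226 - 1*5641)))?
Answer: -7/16693 ≈ -0.00041934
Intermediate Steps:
J = 9263/7 (J = -(-15316 - 1*(-6053))/7 = -(-15316 + 6053)/7 = -1/7*(-9263) = 9263/7 ≈ 1323.3)
1/(-30*3*(-44) + ((J + 8199) + (-10226 - 1*5641))) = 1/(-30*3*(-44) + ((9263/7 + 8199) + (-10226 - 1*5641))) = 1/(-90*(-44) + (66656/7 + (-10226 - 5641))) = 1/(3960 + (66656/7 - 15867)) = 1/(3960 - 44413/7) = 1/(-16693/7) = -7/16693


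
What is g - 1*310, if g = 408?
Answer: 98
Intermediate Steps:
g - 1*310 = 408 - 1*310 = 408 - 310 = 98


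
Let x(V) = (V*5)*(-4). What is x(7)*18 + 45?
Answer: -2475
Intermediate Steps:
x(V) = -20*V (x(V) = (5*V)*(-4) = -20*V)
x(7)*18 + 45 = -20*7*18 + 45 = -140*18 + 45 = -2520 + 45 = -2475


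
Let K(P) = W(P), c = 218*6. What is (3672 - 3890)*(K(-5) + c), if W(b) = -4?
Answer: -284272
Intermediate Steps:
c = 1308
K(P) = -4
(3672 - 3890)*(K(-5) + c) = (3672 - 3890)*(-4 + 1308) = -218*1304 = -284272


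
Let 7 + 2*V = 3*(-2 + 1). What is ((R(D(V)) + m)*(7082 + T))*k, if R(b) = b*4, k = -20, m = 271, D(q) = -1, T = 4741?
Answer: -63134820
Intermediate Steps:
V = -5 (V = -7/2 + (3*(-2 + 1))/2 = -7/2 + (3*(-1))/2 = -7/2 + (½)*(-3) = -7/2 - 3/2 = -5)
R(b) = 4*b
((R(D(V)) + m)*(7082 + T))*k = ((4*(-1) + 271)*(7082 + 4741))*(-20) = ((-4 + 271)*11823)*(-20) = (267*11823)*(-20) = 3156741*(-20) = -63134820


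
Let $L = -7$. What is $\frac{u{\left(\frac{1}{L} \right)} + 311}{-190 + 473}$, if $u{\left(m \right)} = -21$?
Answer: $\frac{290}{283} \approx 1.0247$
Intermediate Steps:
$\frac{u{\left(\frac{1}{L} \right)} + 311}{-190 + 473} = \frac{-21 + 311}{-190 + 473} = \frac{290}{283}$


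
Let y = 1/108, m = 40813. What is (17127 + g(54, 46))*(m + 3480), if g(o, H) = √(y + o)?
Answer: 758606211 + 44293*√17499/18 ≈ 7.5893e+8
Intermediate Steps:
y = 1/108 ≈ 0.0092593
g(o, H) = √(1/108 + o)
(17127 + g(54, 46))*(m + 3480) = (17127 + √(3 + 324*54)/18)*(40813 + 3480) = (17127 + √(3 + 17496)/18)*44293 = (17127 + √17499/18)*44293 = 758606211 + 44293*√17499/18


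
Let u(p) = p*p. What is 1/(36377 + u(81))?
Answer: 1/42938 ≈ 2.3289e-5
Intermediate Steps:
u(p) = p**2
1/(36377 + u(81)) = 1/(36377 + 81**2) = 1/(36377 + 6561) = 1/42938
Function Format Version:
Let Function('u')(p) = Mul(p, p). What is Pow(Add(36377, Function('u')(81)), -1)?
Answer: Rational(1, 42938) ≈ 2.3289e-5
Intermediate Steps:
Function('u')(p) = Pow(p, 2)
Pow(Add(36377, Function('u')(81)), -1) = Pow(Add(36377, Pow(81, 2)), -1) = Pow(Add(36377, 6561), -1) = Pow(42938, -1) = Rational(1, 42938)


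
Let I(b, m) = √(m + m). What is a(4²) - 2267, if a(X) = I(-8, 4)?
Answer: -2267 + 2*√2 ≈ -2264.2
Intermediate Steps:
I(b, m) = √2*√m (I(b, m) = √(2*m) = √2*√m)
a(X) = 2*√2 (a(X) = √2*√4 = √2*2 = 2*√2)
a(4²) - 2267 = 2*√2 - 2267 = -2267 + 2*√2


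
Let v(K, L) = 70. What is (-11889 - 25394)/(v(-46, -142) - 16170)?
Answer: 1621/700 ≈ 2.3157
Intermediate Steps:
(-11889 - 25394)/(v(-46, -142) - 16170) = (-11889 - 25394)/(70 - 16170) = -37283/(-16100) = -37283*(-1/16100) = 1621/700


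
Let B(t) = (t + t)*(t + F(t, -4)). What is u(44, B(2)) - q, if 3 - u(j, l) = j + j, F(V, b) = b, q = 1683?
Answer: -1768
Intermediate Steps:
B(t) = 2*t*(-4 + t) (B(t) = (t + t)*(t - 4) = (2*t)*(-4 + t) = 2*t*(-4 + t))
u(j, l) = 3 - 2*j (u(j, l) = 3 - (j + j) = 3 - 2*j)
u(44, B(2)) - q = (3 - 2*44) - 1*1683 = (3 - 88) - 1683 = -85 - 1683 = -1768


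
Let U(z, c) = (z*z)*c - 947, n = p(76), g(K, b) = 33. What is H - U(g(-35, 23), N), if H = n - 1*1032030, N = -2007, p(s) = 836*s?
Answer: 1218076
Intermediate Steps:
n = 63536 (n = 836*76 = 63536)
U(z, c) = -947 + c*z² (U(z, c) = z²*c - 947 = c*z² - 947 = -947 + c*z²)
H = -968494 (H = 63536 - 1*1032030 = 63536 - 1032030 = -968494)
H - U(g(-35, 23), N) = -968494 - (-947 - 2007*33²) = -968494 - (-947 - 2007*1089) = -968494 - (-947 - 2185623) = -968494 - 1*(-2186570) = -968494 + 2186570 = 1218076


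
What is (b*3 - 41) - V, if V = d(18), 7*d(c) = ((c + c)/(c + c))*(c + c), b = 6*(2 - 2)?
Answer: -323/7 ≈ -46.143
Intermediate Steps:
b = 0 (b = 6*0 = 0)
d(c) = 2*c/7 (d(c) = (((c + c)/(c + c))*(c + c))/7 = (((2*c)/((2*c)))*(2*c))/7 = (((2*c)*(1/(2*c)))*(2*c))/7 = (1*(2*c))/7 = (2*c)/7 = 2*c/7)
V = 36/7 (V = (2/7)*18 = 36/7 ≈ 5.1429)
(b*3 - 41) - V = (0*3 - 41) - 1*36/7 = (0 - 41) - 36/7 = -41 - 36/7 = -323/7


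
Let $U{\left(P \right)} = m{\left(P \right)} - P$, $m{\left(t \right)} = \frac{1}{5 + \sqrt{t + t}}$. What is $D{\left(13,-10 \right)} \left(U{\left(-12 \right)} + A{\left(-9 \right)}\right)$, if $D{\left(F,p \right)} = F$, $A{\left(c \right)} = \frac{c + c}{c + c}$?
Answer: $\frac{8346}{49} - \frac{26 i \sqrt{6}}{49} \approx 170.33 - 1.2997 i$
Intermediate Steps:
$A{\left(c \right)} = 1$ ($A{\left(c \right)} = \frac{2 c}{2 c} = 2 c \frac{1}{2 c} = 1$)
$m{\left(t \right)} = \frac{1}{5 + \sqrt{2} \sqrt{t}}$ ($m{\left(t \right)} = \frac{1}{5 + \sqrt{2 t}} = \frac{1}{5 + \sqrt{2} \sqrt{t}}$)
$U{\left(P \right)} = \frac{1}{5 + \sqrt{2} \sqrt{P}} - P$
$D{\left(13,-10 \right)} \left(U{\left(-12 \right)} + A{\left(-9 \right)}\right) = 13 \left(\left(\frac{1}{5 + \sqrt{2} \sqrt{-12}} - -12\right) + 1\right) = 13 \left(\left(\frac{1}{5 + \sqrt{2} \cdot 2 i \sqrt{3}} + 12\right) + 1\right) = 13 \left(\left(\frac{1}{5 + 2 i \sqrt{6}} + 12\right) + 1\right) = 13 \left(\left(12 + \frac{1}{5 + 2 i \sqrt{6}}\right) + 1\right) = 13 \left(13 + \frac{1}{5 + 2 i \sqrt{6}}\right) = 169 + \frac{13}{5 + 2 i \sqrt{6}}$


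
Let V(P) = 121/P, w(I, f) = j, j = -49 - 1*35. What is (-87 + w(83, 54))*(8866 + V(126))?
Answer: -21227503/14 ≈ -1.5163e+6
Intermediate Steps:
j = -84 (j = -49 - 35 = -84)
w(I, f) = -84
(-87 + w(83, 54))*(8866 + V(126)) = (-87 - 84)*(8866 + 121/126) = -171*(8866 + 121*(1/126)) = -171*(8866 + 121/126) = -171*1117237/126 = -21227503/14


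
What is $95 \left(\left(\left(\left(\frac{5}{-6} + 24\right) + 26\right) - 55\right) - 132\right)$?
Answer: $- \frac{78565}{6} \approx -13094.0$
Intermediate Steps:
$95 \left(\left(\left(\left(\frac{5}{-6} + 24\right) + 26\right) - 55\right) - 132\right) = 95 \left(\left(\left(\left(5 \left(- \frac{1}{6}\right) + 24\right) + 26\right) - 55\right) - 132\right) = 95 \left(\left(\left(\left(- \frac{5}{6} + 24\right) + 26\right) - 55\right) - 132\right) = 95 \left(\left(\left(\frac{139}{6} + 26\right) - 55\right) - 132\right) = 95 \left(\left(\frac{295}{6} - 55\right) - 132\right) = 95 \left(- \frac{35}{6} - 132\right) = 95 \left(- \frac{827}{6}\right) = - \frac{78565}{6}$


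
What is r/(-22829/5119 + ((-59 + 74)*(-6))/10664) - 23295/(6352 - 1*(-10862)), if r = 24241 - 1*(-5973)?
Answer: -4732939384254451/699775397254 ≈ -6763.5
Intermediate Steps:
r = 30214 (r = 24241 + 5973 = 30214)
r/(-22829/5119 + ((-59 + 74)*(-6))/10664) - 23295/(6352 - 1*(-10862)) = 30214/(-22829/5119 + ((-59 + 74)*(-6))/10664) - 23295/(6352 - 1*(-10862)) = 30214/(-22829*1/5119 + (15*(-6))*(1/10664)) - 23295/(6352 + 10862) = 30214/(-22829/5119 - 90*1/10664) - 23295/17214 = 30214/(-22829/5119 - 45/5332) - 23295*1/17214 = 30214/(-121954583/27294508) - 7765/5738 = 30214*(-27294508/121954583) - 7765/5738 = -824676264712/121954583 - 7765/5738 = -4732939384254451/699775397254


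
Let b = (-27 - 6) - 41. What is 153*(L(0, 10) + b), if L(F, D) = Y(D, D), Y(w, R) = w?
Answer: -9792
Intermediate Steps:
L(F, D) = D
b = -74 (b = -33 - 41 = -74)
153*(L(0, 10) + b) = 153*(10 - 74) = 153*(-64) = -9792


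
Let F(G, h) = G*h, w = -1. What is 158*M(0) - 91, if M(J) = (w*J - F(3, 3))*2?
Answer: -2935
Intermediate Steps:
M(J) = -18 - 2*J (M(J) = (-J - 3*3)*2 = (-J - 1*9)*2 = (-J - 9)*2 = (-9 - J)*2 = -18 - 2*J)
158*M(0) - 91 = 158*(-18 - 2*0) - 91 = 158*(-18 + 0) - 91 = 158*(-18) - 91 = -2844 - 91 = -2935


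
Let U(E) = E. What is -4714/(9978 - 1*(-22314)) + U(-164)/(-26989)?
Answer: -60965129/435764394 ≈ -0.13990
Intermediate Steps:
-4714/(9978 - 1*(-22314)) + U(-164)/(-26989) = -4714/(9978 - 1*(-22314)) - 164/(-26989) = -4714/(9978 + 22314) - 164*(-1/26989) = -4714/32292 + 164/26989 = -4714*1/32292 + 164/26989 = -2357/16146 + 164/26989 = -60965129/435764394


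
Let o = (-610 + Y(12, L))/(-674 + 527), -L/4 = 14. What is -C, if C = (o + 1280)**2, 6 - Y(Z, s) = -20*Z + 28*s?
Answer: -713317264/441 ≈ -1.6175e+6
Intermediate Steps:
L = -56 (L = -4*14 = -56)
Y(Z, s) = 6 - 28*s + 20*Z (Y(Z, s) = 6 - (-20*Z + 28*s) = 6 + (-28*s + 20*Z) = 6 - 28*s + 20*Z)
o = -172/21 (o = (-610 + (6 - 28*(-56) + 20*12))/(-674 + 527) = (-610 + (6 + 1568 + 240))/(-147) = (-610 + 1814)*(-1/147) = 1204*(-1/147) = -172/21 ≈ -8.1905)
C = 713317264/441 (C = (-172/21 + 1280)**2 = (26708/21)**2 = 713317264/441 ≈ 1.6175e+6)
-C = -1*713317264/441 = -713317264/441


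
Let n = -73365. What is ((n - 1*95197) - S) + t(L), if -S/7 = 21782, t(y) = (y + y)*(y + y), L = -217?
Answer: 172268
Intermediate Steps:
t(y) = 4*y² (t(y) = (2*y)*(2*y) = 4*y²)
S = -152474 (S = -7*21782 = -152474)
((n - 1*95197) - S) + t(L) = ((-73365 - 1*95197) - 1*(-152474)) + 4*(-217)² = ((-73365 - 95197) + 152474) + 4*47089 = (-168562 + 152474) + 188356 = -16088 + 188356 = 172268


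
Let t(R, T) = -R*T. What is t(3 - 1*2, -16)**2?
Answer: 256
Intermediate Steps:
t(R, T) = -R*T
t(3 - 1*2, -16)**2 = (-1*(3 - 1*2)*(-16))**2 = (-1*(3 - 2)*(-16))**2 = (-1*1*(-16))**2 = 16**2 = 256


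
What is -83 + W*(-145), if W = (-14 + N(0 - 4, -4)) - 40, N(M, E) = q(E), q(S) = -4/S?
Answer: 7602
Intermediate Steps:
N(M, E) = -4/E
W = -53 (W = (-14 - 4/(-4)) - 40 = (-14 - 4*(-1/4)) - 40 = (-14 + 1) - 40 = -13 - 40 = -53)
-83 + W*(-145) = -83 - 53*(-145) = -83 + 7685 = 7602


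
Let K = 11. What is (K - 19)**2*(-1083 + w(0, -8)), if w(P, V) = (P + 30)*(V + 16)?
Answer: -53952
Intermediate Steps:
w(P, V) = (16 + V)*(30 + P) (w(P, V) = (30 + P)*(16 + V) = (16 + V)*(30 + P))
(K - 19)**2*(-1083 + w(0, -8)) = (11 - 19)**2*(-1083 + (480 + 16*0 + 30*(-8) + 0*(-8))) = (-8)**2*(-1083 + (480 + 0 - 240 + 0)) = 64*(-1083 + 240) = 64*(-843) = -53952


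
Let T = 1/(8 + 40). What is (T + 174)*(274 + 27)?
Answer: 2514253/48 ≈ 52380.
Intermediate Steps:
T = 1/48 ≈ 0.020833
(T + 174)*(274 + 27) = (1/48 + 174)*(274 + 27) = (8353/48)*301 = 2514253/48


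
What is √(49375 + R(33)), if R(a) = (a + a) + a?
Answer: √49474 ≈ 222.43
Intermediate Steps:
R(a) = 3*a (R(a) = 2*a + a = 3*a)
√(49375 + R(33)) = √(49375 + 3*33) = √(49375 + 99) = √49474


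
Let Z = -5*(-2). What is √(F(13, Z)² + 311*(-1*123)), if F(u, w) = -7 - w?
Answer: 2*I*√9491 ≈ 194.84*I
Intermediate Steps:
Z = 10
√(F(13, Z)² + 311*(-1*123)) = √((-7 - 1*10)² + 311*(-1*123)) = √((-7 - 10)² + 311*(-123)) = √((-17)² - 38253) = √(289 - 38253) = √(-37964) = 2*I*√9491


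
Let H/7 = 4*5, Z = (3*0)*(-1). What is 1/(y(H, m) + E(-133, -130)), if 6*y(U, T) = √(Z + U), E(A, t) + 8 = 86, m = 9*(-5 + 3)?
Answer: 702/54721 - 3*√35/54721 ≈ 0.012504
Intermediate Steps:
m = -18 (m = 9*(-2) = -18)
E(A, t) = 78 (E(A, t) = -8 + 86 = 78)
Z = 0 (Z = 0*(-1) = 0)
H = 140 (H = 7*(4*5) = 7*20 = 140)
y(U, T) = √U/6 (y(U, T) = √(0 + U)/6 = √U/6)
1/(y(H, m) + E(-133, -130)) = 1/(√140/6 + 78) = 1/((2*√35)/6 + 78) = 1/(√35/3 + 78) = 1/(78 + √35/3)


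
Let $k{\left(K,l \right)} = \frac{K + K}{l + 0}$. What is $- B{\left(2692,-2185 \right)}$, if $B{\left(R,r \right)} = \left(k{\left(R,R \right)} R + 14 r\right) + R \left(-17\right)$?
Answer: $70970$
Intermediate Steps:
$k{\left(K,l \right)} = \frac{2 K}{l}$
$B{\left(R,r \right)} = - 15 R + 14 r$ ($B{\left(R,r \right)} = \left(\frac{2 R}{R} R + 14 r\right) + R \left(-17\right) = \left(2 R + 14 r\right) - 17 R = - 15 R + 14 r$)
$- B{\left(2692,-2185 \right)} = - (\left(-15\right) 2692 + 14 \left(-2185\right)) = - (-40380 - 30590) = \left(-1\right) \left(-70970\right) = 70970$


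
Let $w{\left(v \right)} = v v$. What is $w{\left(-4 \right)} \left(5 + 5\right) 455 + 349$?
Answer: $73149$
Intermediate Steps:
$w{\left(v \right)} = v^{2}$
$w{\left(-4 \right)} \left(5 + 5\right) 455 + 349 = \left(-4\right)^{2} \left(5 + 5\right) 455 + 349 = 16 \cdot 10 \cdot 455 + 349 = 160 \cdot 455 + 349 = 72800 + 349 = 73149$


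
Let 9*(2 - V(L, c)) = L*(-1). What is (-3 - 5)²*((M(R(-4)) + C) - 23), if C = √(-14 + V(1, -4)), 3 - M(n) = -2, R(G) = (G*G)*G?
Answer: -1152 + 64*I*√107/3 ≈ -1152.0 + 220.67*I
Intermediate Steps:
V(L, c) = 2 + L/9 (V(L, c) = 2 - L*(-1)/9 = 2 - (-1)*L/9 = 2 + L/9)
R(G) = G³ (R(G) = G²*G = G³)
M(n) = 5 (M(n) = 3 - 1*(-2) = 3 + 2 = 5)
C = I*√107/3 (C = √(-14 + (2 + (⅑)*1)) = √(-14 + (2 + ⅑)) = √(-14 + 19/9) = √(-107/9) = I*√107/3 ≈ 3.448*I)
(-3 - 5)²*((M(R(-4)) + C) - 23) = (-3 - 5)²*((5 + I*√107/3) - 23) = (-8)²*(-18 + I*√107/3) = 64*(-18 + I*√107/3) = -1152 + 64*I*√107/3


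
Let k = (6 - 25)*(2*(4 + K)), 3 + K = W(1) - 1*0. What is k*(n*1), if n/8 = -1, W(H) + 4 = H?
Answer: -608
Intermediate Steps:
W(H) = -4 + H
n = -8 (n = 8*(-1) = -8)
K = -6 (K = -3 + ((-4 + 1) - 1*0) = -3 + (-3 + 0) = -3 - 3 = -6)
k = 76 (k = (6 - 25)*(2*(4 - 6)) = -38*(-2) = -19*(-4) = 76)
k*(n*1) = 76*(-8*1) = 76*(-8) = -608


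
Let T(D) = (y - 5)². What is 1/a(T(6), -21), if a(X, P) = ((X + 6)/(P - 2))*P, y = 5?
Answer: 23/126 ≈ 0.18254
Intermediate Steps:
T(D) = 0 (T(D) = (5 - 5)² = 0² = 0)
a(X, P) = P*(6 + X)/(-2 + P) (a(X, P) = ((6 + X)/(-2 + P))*P = P*(6 + X)/(-2 + P))
1/a(T(6), -21) = 1/(-21*(6 + 0)/(-2 - 21)) = 1/(-21*6/(-23)) = 1/(-21*(-1/23)*6) = 1/(126/23) = 23/126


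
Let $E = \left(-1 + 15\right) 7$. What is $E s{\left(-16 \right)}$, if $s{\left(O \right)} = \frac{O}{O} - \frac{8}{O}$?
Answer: $147$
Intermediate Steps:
$s{\left(O \right)} = 1 - \frac{8}{O}$
$E = 98$ ($E = 14 \cdot 7 = 98$)
$E s{\left(-16 \right)} = 98 \frac{-8 - 16}{-16} = 98 \left(\left(- \frac{1}{16}\right) \left(-24\right)\right) = 98 \cdot \frac{3}{2} = 147$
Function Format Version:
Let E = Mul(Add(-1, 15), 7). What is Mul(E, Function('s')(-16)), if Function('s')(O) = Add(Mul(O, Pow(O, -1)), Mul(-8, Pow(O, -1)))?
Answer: 147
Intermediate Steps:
Function('s')(O) = Add(1, Mul(-8, Pow(O, -1)))
E = 98 (E = Mul(14, 7) = 98)
Mul(E, Function('s')(-16)) = Mul(98, Mul(Pow(-16, -1), Add(-8, -16))) = Mul(98, Mul(Rational(-1, 16), -24)) = Mul(98, Rational(3, 2)) = 147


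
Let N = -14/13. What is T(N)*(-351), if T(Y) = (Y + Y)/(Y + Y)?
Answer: -351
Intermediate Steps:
N = -14/13 (N = -14*1/13 = -14/13 ≈ -1.0769)
T(Y) = 1 (T(Y) = (2*Y)/((2*Y)) = (2*Y)*(1/(2*Y)) = 1)
T(N)*(-351) = 1*(-351) = -351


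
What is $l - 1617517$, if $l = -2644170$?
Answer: $-4261687$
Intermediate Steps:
$l - 1617517 = -2644170 - 1617517 = -4261687$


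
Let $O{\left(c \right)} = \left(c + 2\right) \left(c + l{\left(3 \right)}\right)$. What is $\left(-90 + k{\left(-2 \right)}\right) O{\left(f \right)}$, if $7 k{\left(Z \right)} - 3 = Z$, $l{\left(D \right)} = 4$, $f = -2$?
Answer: $0$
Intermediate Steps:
$k{\left(Z \right)} = \frac{3}{7} + \frac{Z}{7}$
$O{\left(c \right)} = \left(2 + c\right) \left(4 + c\right)$ ($O{\left(c \right)} = \left(c + 2\right) \left(c + 4\right) = \left(2 + c\right) \left(4 + c\right)$)
$\left(-90 + k{\left(-2 \right)}\right) O{\left(f \right)} = \left(-90 + \left(\frac{3}{7} + \frac{1}{7} \left(-2\right)\right)\right) \left(8 + \left(-2\right)^{2} + 6 \left(-2\right)\right) = \left(-90 + \left(\frac{3}{7} - \frac{2}{7}\right)\right) \left(8 + 4 - 12\right) = \left(-90 + \frac{1}{7}\right) 0 = \left(- \frac{629}{7}\right) 0 = 0$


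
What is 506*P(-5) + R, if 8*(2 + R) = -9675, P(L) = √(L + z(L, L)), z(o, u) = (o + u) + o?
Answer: -9691/8 + 1012*I*√5 ≈ -1211.4 + 2262.9*I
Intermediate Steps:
z(o, u) = u + 2*o
P(L) = 2*√L (P(L) = √(L + (L + 2*L)) = √(L + 3*L) = √(4*L) = 2*√L)
R = -9691/8 (R = -2 + (⅛)*(-9675) = -2 - 9675/8 = -9691/8 ≈ -1211.4)
506*P(-5) + R = 506*(2*√(-5)) - 9691/8 = 506*(2*(I*√5)) - 9691/8 = 506*(2*I*√5) - 9691/8 = 1012*I*√5 - 9691/8 = -9691/8 + 1012*I*√5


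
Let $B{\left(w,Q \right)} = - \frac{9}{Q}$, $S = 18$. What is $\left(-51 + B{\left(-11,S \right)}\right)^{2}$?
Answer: $\frac{10609}{4} \approx 2652.3$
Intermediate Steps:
$\left(-51 + B{\left(-11,S \right)}\right)^{2} = \left(-51 - \frac{9}{18}\right)^{2} = \left(-51 - \frac{1}{2}\right)^{2} = \left(- \frac{103}{2}\right)^{2} = \frac{10609}{4}$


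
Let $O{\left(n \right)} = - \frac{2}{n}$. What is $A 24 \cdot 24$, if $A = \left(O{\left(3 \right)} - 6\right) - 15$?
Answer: $-12480$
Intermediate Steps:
$A = - \frac{65}{3}$ ($A = \left(- \frac{2}{3} - 6\right) - 15 = - \frac{20}{3} - 15 = - \frac{65}{3} \approx -21.667$)
$A 24 \cdot 24 = \left(- \frac{65}{3}\right) 24 \cdot 24 = \left(-520\right) 24 = -12480$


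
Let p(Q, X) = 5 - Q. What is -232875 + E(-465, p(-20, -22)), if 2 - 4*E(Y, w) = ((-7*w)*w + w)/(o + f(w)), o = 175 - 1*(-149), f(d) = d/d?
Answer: -3027325/13 ≈ -2.3287e+5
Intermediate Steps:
f(d) = 1
o = 324 (o = 175 + 149 = 324)
E(Y, w) = ½ - w/1300 + 7*w²/1300 (E(Y, w) = ½ - ((-7*w)*w + w)/(4*(324 + 1)) = ½ - (-7*w² + w)/(4*325) = ½ - (w - 7*w²)/(4*325) = ½ - (-7*w²/325 + w/325)/4 = ½ + (-w/1300 + 7*w²/1300) = ½ - w/1300 + 7*w²/1300)
-232875 + E(-465, p(-20, -22)) = -232875 + (½ - (5 - 1*(-20))/1300 + 7*(5 - 1*(-20))²/1300) = -232875 + (½ - (5 + 20)/1300 + 7*(5 + 20)²/1300) = -232875 + (½ - 1/1300*25 + (7/1300)*25²) = -232875 + (½ - 1/52 + (7/1300)*625) = -232875 + (½ - 1/52 + 175/52) = -232875 + 50/13 = -3027325/13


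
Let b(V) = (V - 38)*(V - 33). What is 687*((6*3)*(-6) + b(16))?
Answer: 182742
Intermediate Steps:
b(V) = (-38 + V)*(-33 + V)
687*((6*3)*(-6) + b(16)) = 687*((6*3)*(-6) + (1254 + 16² - 71*16)) = 687*(18*(-6) + (1254 + 256 - 1136)) = 687*(-108 + 374) = 687*266 = 182742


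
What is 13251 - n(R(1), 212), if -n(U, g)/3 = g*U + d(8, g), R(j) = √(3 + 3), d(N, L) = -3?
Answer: 13242 + 636*√6 ≈ 14800.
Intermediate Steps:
R(j) = √6
n(U, g) = 9 - 3*U*g (n(U, g) = -3*(g*U - 3) = -3*(U*g - 3) = -3*(-3 + U*g) = 9 - 3*U*g)
13251 - n(R(1), 212) = 13251 - (9 - 3*√6*212) = 13251 - (9 - 636*√6) = 13251 + (-9 + 636*√6) = 13242 + 636*√6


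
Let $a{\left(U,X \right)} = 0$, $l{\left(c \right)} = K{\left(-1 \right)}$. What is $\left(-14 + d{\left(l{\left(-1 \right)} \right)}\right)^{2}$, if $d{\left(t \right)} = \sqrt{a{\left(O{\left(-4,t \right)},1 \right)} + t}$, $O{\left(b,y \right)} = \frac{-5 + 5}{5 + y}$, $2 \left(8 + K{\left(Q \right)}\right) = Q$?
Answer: $\frac{\left(28 - i \sqrt{34}\right)^{2}}{4} \approx 187.5 - 81.633 i$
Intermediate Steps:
$K{\left(Q \right)} = -8 + \frac{Q}{2}$
$l{\left(c \right)} = - \frac{17}{2}$ ($l{\left(c \right)} = -8 + \frac{1}{2} \left(-1\right) = -8 - \frac{1}{2} = - \frac{17}{2}$)
$O{\left(b,y \right)} = 0$ ($O{\left(b,y \right)} = \frac{0}{5 + y} = 0$)
$d{\left(t \right)} = \sqrt{t}$ ($d{\left(t \right)} = \sqrt{0 + t} = \sqrt{t}$)
$\left(-14 + d{\left(l{\left(-1 \right)} \right)}\right)^{2} = \left(-14 + \sqrt{- \frac{17}{2}}\right)^{2} = \left(-14 + \frac{i \sqrt{34}}{2}\right)^{2}$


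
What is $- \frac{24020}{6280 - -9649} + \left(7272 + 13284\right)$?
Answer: $\frac{327412504}{15929} \approx 20555.0$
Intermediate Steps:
$- \frac{24020}{6280 - -9649} + \left(7272 + 13284\right) = - \frac{24020}{6280 + 9649} + 20556 = - \frac{24020}{15929} + 20556 = \frac{327412504}{15929}$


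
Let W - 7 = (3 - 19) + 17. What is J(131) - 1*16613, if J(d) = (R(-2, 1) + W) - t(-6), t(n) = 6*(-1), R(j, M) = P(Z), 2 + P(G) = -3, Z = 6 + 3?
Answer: -16604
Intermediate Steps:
Z = 9
P(G) = -5 (P(G) = -2 - 3 = -5)
R(j, M) = -5
W = 8 (W = 7 + ((3 - 19) + 17) = 7 + (-16 + 17) = 7 + 1 = 8)
t(n) = -6
J(d) = 9 (J(d) = (-5 + 8) - 1*(-6) = 3 + 6 = 9)
J(131) - 1*16613 = 9 - 1*16613 = 9 - 16613 = -16604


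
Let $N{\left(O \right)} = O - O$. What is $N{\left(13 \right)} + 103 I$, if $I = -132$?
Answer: $-13596$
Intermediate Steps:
$N{\left(O \right)} = 0$
$N{\left(13 \right)} + 103 I = 0 + 103 \left(-132\right) = 0 - 13596 = -13596$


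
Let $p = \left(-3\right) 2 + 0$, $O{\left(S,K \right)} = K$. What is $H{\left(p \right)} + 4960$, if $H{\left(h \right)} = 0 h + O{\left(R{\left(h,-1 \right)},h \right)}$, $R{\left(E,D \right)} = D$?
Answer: $4954$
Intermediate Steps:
$p = -6$ ($p = -6 + 0 = -6$)
$H{\left(h \right)} = h$ ($H{\left(h \right)} = 0 h + h = 0 + h = h$)
$H{\left(p \right)} + 4960 = -6 + 4960 = 4954$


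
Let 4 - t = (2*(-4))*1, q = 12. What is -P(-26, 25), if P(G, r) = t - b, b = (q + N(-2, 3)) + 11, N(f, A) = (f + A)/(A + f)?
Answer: 12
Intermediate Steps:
N(f, A) = 1 (N(f, A) = (A + f)/(A + f) = 1)
t = 12 (t = 4 - 2*(-4) = 4 - (-8) = 4 - 1*(-8) = 4 + 8 = 12)
b = 24 (b = (12 + 1) + 11 = 13 + 11 = 24)
P(G, r) = -12 (P(G, r) = 12 - 1*24 = 12 - 24 = -12)
-P(-26, 25) = -1*(-12) = 12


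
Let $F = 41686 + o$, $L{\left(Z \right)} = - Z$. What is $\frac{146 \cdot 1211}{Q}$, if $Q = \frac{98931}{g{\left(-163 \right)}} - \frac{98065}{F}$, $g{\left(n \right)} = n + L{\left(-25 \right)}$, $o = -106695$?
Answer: $- \frac{528723137684}{2139290803} \approx -247.15$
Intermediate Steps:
$F = -65009$ ($F = 41686 - 106695 = -65009$)
$g{\left(n \right)} = 25 + n$ ($g{\left(n \right)} = n - -25 = n + 25 = 25 + n$)
$Q = - \frac{2139290803}{2990414}$ ($Q = \frac{98931}{25 - 163} - \frac{98065}{-65009} = \frac{98931}{-138} - - \frac{98065}{65009} = 98931 \left(- \frac{1}{138}\right) + \frac{98065}{65009} = - \frac{32977}{46} + \frac{98065}{65009} = - \frac{2139290803}{2990414} \approx -715.38$)
$\frac{146 \cdot 1211}{Q} = \frac{146 \cdot 1211}{- \frac{2139290803}{2990414}} = 176806 \left(- \frac{2990414}{2139290803}\right) = - \frac{528723137684}{2139290803}$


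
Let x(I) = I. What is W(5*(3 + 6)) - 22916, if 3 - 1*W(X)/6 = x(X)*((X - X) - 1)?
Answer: -22628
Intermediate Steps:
W(X) = 18 + 6*X (W(X) = 18 - 6*X*((X - X) - 1) = 18 - 6*X*(0 - 1) = 18 - 6*X*(-1) = 18 - (-6)*X = 18 + 6*X)
W(5*(3 + 6)) - 22916 = (18 + 6*(5*(3 + 6))) - 22916 = (18 + 6*(5*9)) - 22916 = (18 + 6*45) - 22916 = (18 + 270) - 22916 = 288 - 22916 = -22628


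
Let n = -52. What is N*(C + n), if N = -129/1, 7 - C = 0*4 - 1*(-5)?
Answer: 6450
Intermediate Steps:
C = 2 (C = 7 - (0*4 - 1*(-5)) = 7 - (0 + 5) = 7 - 1*5 = 7 - 5 = 2)
N = -129 (N = -129*1 = -129)
N*(C + n) = -129*(2 - 52) = -129*(-50) = 6450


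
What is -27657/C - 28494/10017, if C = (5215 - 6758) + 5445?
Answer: -43135973/4342926 ≈ -9.9325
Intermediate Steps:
C = 3902 (C = -1543 + 5445 = 3902)
-27657/C - 28494/10017 = -27657/3902 - 28494/10017 = -27657*1/3902 - 28494*1/10017 = -27657/3902 - 3166/1113 = -43135973/4342926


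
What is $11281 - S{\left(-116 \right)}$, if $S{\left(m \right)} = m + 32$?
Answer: $11365$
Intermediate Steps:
$S{\left(m \right)} = 32 + m$
$11281 - S{\left(-116 \right)} = 11281 - \left(32 - 116\right) = 11281 - -84 = 11281 + 84 = 11365$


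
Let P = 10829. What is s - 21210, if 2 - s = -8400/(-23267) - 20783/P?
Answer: -763305706269/35994049 ≈ -21206.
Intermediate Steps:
s = 128073021/35994049 (s = 2 - (-8400/(-23267) - 20783/10829) = 2 - (-8400*(-1/23267) - 20783*1/10829) = 2 - (8400/23267 - 2969/1547) = 2 - 1*(-56084923/35994049) = 2 + 56084923/35994049 = 128073021/35994049 ≈ 3.5582)
s - 21210 = 128073021/35994049 - 21210 = -763305706269/35994049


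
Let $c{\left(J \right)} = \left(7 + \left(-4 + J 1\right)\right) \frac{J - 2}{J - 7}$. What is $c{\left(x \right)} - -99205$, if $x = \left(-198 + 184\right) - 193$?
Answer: $\frac{10593617}{107} \approx 99006.0$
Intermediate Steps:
$x = -207$ ($x = -14 - 193 = -207$)
$c{\left(J \right)} = \frac{\left(-2 + J\right) \left(3 + J\right)}{-7 + J}$ ($c{\left(J \right)} = \left(7 + \left(-4 + J\right)\right) \frac{-2 + J}{-7 + J} = \left(3 + J\right) \frac{-2 + J}{-7 + J} = \frac{\left(-2 + J\right) \left(3 + J\right)}{-7 + J}$)
$c{\left(x \right)} - -99205 = \frac{-6 - 207 + \left(-207\right)^{2}}{-7 - 207} - -99205 = \frac{-6 - 207 + 42849}{-214} + 99205 = \left(- \frac{1}{214}\right) 42636 + 99205 = - \frac{21318}{107} + 99205 = \frac{10593617}{107}$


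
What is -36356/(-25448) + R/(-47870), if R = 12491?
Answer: 88905672/76137235 ≈ 1.1677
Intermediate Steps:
-36356/(-25448) + R/(-47870) = -36356/(-25448) + 12491/(-47870) = -36356*(-1/25448) + 12491*(-1/47870) = 9089/6362 - 12491/47870 = 88905672/76137235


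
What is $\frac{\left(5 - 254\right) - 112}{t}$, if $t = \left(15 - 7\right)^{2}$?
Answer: $- \frac{361}{64} \approx -5.6406$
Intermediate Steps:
$t = 64$ ($t = 8^{2} = 64$)
$\frac{\left(5 - 254\right) - 112}{t} = \frac{\left(5 - 254\right) - 112}{64} = \left(-249 - 112\right) \frac{1}{64} = \left(-361\right) \frac{1}{64} = - \frac{361}{64}$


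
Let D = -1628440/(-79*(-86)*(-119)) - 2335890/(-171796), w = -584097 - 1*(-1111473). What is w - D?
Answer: 18311885592438269/34723665214 ≈ 5.2736e+5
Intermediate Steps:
w = 527376 (w = -584097 + 1111473 = 527376)
D = 542073460195/34723665214 (D = -1628440/(6794*(-119)) - 2335890*(-1/171796) = -1628440/(-808486) + 1167945/85898 = -1628440*(-1/808486) + 1167945/85898 = 814220/404243 + 1167945/85898 = 542073460195/34723665214 ≈ 15.611)
w - D = 527376 - 1*542073460195/34723665214 = 527376 - 542073460195/34723665214 = 18311885592438269/34723665214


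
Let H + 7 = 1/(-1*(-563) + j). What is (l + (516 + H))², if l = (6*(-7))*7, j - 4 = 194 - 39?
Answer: 24096663361/521284 ≈ 46226.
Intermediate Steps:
j = 159 (j = 4 + (194 - 39) = 4 + 155 = 159)
H = -5053/722 (H = -7 + 1/(-1*(-563) + 159) = -7 + 1/(563 + 159) = -7 + 1/722 = -5053/722 ≈ -6.9986)
l = -294 (l = -42*7 = -294)
(l + (516 + H))² = (-294 + (516 - 5053/722))² = (-294 + 367499/722)² = (155231/722)² = 24096663361/521284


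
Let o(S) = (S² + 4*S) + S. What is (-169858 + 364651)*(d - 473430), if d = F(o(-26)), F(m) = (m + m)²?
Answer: 140062789962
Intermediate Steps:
o(S) = S² + 5*S
F(m) = 4*m² (F(m) = (2*m)² = 4*m²)
d = 1192464 (d = 4*(-26*(5 - 26))² = 4*(-26*(-21))² = 4*546² = 4*298116 = 1192464)
(-169858 + 364651)*(d - 473430) = (-169858 + 364651)*(1192464 - 473430) = 194793*719034 = 140062789962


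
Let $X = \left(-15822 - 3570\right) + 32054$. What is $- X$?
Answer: $-12662$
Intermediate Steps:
$X = 12662$ ($X = \left(-15822 + \left(-7436 + 3866\right)\right) + 32054 = \left(-15822 - 3570\right) + 32054 = -19392 + 32054 = 12662$)
$- X = \left(-1\right) 12662 = -12662$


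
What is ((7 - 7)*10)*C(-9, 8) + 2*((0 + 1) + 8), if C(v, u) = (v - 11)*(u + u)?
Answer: 18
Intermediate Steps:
C(v, u) = 2*u*(-11 + v) (C(v, u) = (-11 + v)*(2*u) = 2*u*(-11 + v))
((7 - 7)*10)*C(-9, 8) + 2*((0 + 1) + 8) = ((7 - 7)*10)*(2*8*(-11 - 9)) + 2*((0 + 1) + 8) = (0*10)*(2*8*(-20)) + 2*(1 + 8) = 0*(-320) + 2*9 = 0 + 18 = 18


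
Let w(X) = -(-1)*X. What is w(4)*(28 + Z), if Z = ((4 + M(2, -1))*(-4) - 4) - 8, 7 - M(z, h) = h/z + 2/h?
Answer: -152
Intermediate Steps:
M(z, h) = 7 - 2/h - h/z (M(z, h) = 7 - (h/z + 2/h) = 7 - (2/h + h/z) = 7 + (-2/h - h/z) = 7 - 2/h - h/z)
w(X) = X
Z = -66 (Z = ((4 + (7 - 2/(-1) - 1*(-1)/2))*(-4) - 4) - 8 = ((4 + (7 - 2*(-1) - 1*(-1)*½))*(-4) - 4) - 8 = ((4 + (7 + 2 + ½))*(-4) - 4) - 8 = ((4 + 19/2)*(-4) - 4) - 8 = ((27/2)*(-4) - 4) - 8 = (-54 - 4) - 8 = -58 - 8 = -66)
w(4)*(28 + Z) = 4*(28 - 66) = 4*(-38) = -152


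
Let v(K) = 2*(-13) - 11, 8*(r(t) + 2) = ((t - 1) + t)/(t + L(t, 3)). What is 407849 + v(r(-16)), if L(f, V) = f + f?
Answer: 407812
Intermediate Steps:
L(f, V) = 2*f
r(t) = -2 + (-1 + 2*t)/(24*t) (r(t) = -2 + (((t - 1) + t)/(t + 2*t))/8 = -2 + (((-1 + t) + t)/((3*t)))/8 = -2 + ((-1 + 2*t)*(1/(3*t)))/8 = -2 + ((-1 + 2*t)/(3*t))/8 = -2 + (-1 + 2*t)/(24*t))
v(K) = -37 (v(K) = -26 - 11 = -37)
407849 + v(r(-16)) = 407849 - 37 = 407812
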